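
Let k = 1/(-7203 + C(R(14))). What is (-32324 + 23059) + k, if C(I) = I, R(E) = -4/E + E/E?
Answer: -467104247/50416 ≈ -9265.0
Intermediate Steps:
R(E) = 1 - 4/E (R(E) = -4/E + 1 = 1 - 4/E)
k = -7/50416 (k = 1/(-7203 + (-4 + 14)/14) = 1/(-7203 + (1/14)*10) = 1/(-7203 + 5/7) = 1/(-50416/7) = -7/50416 ≈ -0.00013884)
(-32324 + 23059) + k = (-32324 + 23059) - 7/50416 = -9265 - 7/50416 = -467104247/50416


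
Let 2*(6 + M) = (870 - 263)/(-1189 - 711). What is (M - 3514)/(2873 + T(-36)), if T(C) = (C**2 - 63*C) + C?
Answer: -13376607/24323800 ≈ -0.54994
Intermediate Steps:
T(C) = C**2 - 62*C
M = -23407/3800 (M = -6 + ((870 - 263)/(-1189 - 711))/2 = -6 + (607/(-1900))/2 = -6 + (607*(-1/1900))/2 = -6 + (1/2)*(-607/1900) = -6 - 607/3800 = -23407/3800 ≈ -6.1597)
(M - 3514)/(2873 + T(-36)) = (-23407/3800 - 3514)/(2873 - 36*(-62 - 36)) = -13376607/(3800*(2873 - 36*(-98))) = -13376607/(3800*(2873 + 3528)) = -13376607/3800/6401 = -13376607/3800*1/6401 = -13376607/24323800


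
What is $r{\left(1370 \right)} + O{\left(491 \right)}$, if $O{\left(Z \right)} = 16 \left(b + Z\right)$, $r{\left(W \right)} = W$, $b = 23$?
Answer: $9594$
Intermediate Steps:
$O{\left(Z \right)} = 368 + 16 Z$ ($O{\left(Z \right)} = 16 \left(23 + Z\right) = 368 + 16 Z$)
$r{\left(1370 \right)} + O{\left(491 \right)} = 1370 + \left(368 + 16 \cdot 491\right) = 1370 + \left(368 + 7856\right) = 1370 + 8224 = 9594$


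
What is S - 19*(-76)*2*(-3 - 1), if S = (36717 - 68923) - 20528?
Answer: -64286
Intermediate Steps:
S = -52734 (S = -32206 - 20528 = -52734)
S - 19*(-76)*2*(-3 - 1) = -52734 - 19*(-76)*2*(-3 - 1) = -52734 - (-1444)*2*(-4) = -52734 - (-1444)*(-8) = -52734 - 1*11552 = -52734 - 11552 = -64286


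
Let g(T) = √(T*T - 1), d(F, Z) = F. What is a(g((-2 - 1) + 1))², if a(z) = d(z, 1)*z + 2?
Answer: 25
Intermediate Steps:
g(T) = √(-1 + T²) (g(T) = √(T² - 1) = √(-1 + T²))
a(z) = 2 + z² (a(z) = z*z + 2 = z² + 2 = 2 + z²)
a(g((-2 - 1) + 1))² = (2 + (√(-1 + ((-2 - 1) + 1)²))²)² = (2 + (√(-1 + (-3 + 1)²))²)² = (2 + (√(-1 + (-2)²))²)² = (2 + (√(-1 + 4))²)² = (2 + (√3)²)² = (2 + 3)² = 5² = 25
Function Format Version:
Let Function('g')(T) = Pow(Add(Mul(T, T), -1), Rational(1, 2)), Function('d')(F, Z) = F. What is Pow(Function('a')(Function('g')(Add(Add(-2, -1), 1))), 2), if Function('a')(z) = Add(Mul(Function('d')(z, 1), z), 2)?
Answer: 25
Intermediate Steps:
Function('g')(T) = Pow(Add(-1, Pow(T, 2)), Rational(1, 2)) (Function('g')(T) = Pow(Add(Pow(T, 2), -1), Rational(1, 2)) = Pow(Add(-1, Pow(T, 2)), Rational(1, 2)))
Function('a')(z) = Add(2, Pow(z, 2)) (Function('a')(z) = Add(Mul(z, z), 2) = Add(Pow(z, 2), 2) = Add(2, Pow(z, 2)))
Pow(Function('a')(Function('g')(Add(Add(-2, -1), 1))), 2) = Pow(Add(2, Pow(Pow(Add(-1, Pow(Add(Add(-2, -1), 1), 2)), Rational(1, 2)), 2)), 2) = Pow(Add(2, Pow(Pow(Add(-1, Pow(Add(-3, 1), 2)), Rational(1, 2)), 2)), 2) = Pow(Add(2, Pow(Pow(Add(-1, Pow(-2, 2)), Rational(1, 2)), 2)), 2) = Pow(Add(2, Pow(Pow(Add(-1, 4), Rational(1, 2)), 2)), 2) = Pow(Add(2, Pow(Pow(3, Rational(1, 2)), 2)), 2) = Pow(Add(2, 3), 2) = Pow(5, 2) = 25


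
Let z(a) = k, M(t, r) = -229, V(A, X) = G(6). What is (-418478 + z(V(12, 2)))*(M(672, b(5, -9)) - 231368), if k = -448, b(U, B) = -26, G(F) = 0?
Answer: 97022004822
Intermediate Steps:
V(A, X) = 0
z(a) = -448
(-418478 + z(V(12, 2)))*(M(672, b(5, -9)) - 231368) = (-418478 - 448)*(-229 - 231368) = -418926*(-231597) = 97022004822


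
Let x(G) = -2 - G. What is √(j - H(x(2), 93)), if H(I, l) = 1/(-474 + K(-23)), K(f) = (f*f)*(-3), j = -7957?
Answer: 4*I*√234716069/687 ≈ 89.202*I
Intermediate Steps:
K(f) = -3*f² (K(f) = f²*(-3) = -3*f²)
H(I, l) = -1/2061 (H(I, l) = 1/(-474 - 3*(-23)²) = 1/(-474 - 3*529) = 1/(-474 - 1587) = 1/(-2061) = -1/2061)
√(j - H(x(2), 93)) = √(-7957 - 1*(-1/2061)) = √(-7957 + 1/2061) = √(-16399376/2061) = 4*I*√234716069/687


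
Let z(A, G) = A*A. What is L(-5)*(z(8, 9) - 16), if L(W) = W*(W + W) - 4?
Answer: 2208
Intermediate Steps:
z(A, G) = A²
L(W) = -4 + 2*W² (L(W) = W*(2*W) - 4 = 2*W² - 4 = -4 + 2*W²)
L(-5)*(z(8, 9) - 16) = (-4 + 2*(-5)²)*(8² - 16) = (-4 + 2*25)*(64 - 16) = (-4 + 50)*48 = 46*48 = 2208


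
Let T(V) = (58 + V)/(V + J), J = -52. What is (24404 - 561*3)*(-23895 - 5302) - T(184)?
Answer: -3980310233/6 ≈ -6.6339e+8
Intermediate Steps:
T(V) = (58 + V)/(-52 + V) (T(V) = (58 + V)/(V - 52) = (58 + V)/(-52 + V))
(24404 - 561*3)*(-23895 - 5302) - T(184) = (24404 - 561*3)*(-23895 - 5302) - (58 + 184)/(-52 + 184) = (24404 - 1683)*(-29197) - 242/132 = 22721*(-29197) - 242/132 = -663385037 - 1*11/6 = -663385037 - 11/6 = -3980310233/6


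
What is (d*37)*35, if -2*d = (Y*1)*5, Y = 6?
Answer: -19425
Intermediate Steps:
d = -15 (d = -6*1*5/2 = -3*5 = -½*30 = -15)
(d*37)*35 = -15*37*35 = -555*35 = -19425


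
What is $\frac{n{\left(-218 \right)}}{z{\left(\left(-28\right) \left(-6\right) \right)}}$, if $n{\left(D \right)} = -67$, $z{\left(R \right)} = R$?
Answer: $- \frac{67}{168} \approx -0.39881$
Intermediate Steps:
$\frac{n{\left(-218 \right)}}{z{\left(\left(-28\right) \left(-6\right) \right)}} = - \frac{67}{\left(-28\right) \left(-6\right)} = - \frac{67}{168}$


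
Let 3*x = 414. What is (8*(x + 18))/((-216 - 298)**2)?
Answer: 312/66049 ≈ 0.0047238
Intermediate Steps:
x = 138 (x = (1/3)*414 = 138)
(8*(x + 18))/((-216 - 298)**2) = (8*(138 + 18))/((-216 - 298)**2) = (8*156)/((-514)**2) = 1248/264196 = 1248*(1/264196) = 312/66049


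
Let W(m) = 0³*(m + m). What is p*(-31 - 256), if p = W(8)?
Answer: 0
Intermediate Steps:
W(m) = 0 (W(m) = 0*(2*m) = 0)
p = 0
p*(-31 - 256) = 0*(-31 - 256) = 0*(-287) = 0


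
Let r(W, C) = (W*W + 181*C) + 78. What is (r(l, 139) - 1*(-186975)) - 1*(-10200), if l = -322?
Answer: 326096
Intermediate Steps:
r(W, C) = 78 + W² + 181*C (r(W, C) = (W² + 181*C) + 78 = 78 + W² + 181*C)
(r(l, 139) - 1*(-186975)) - 1*(-10200) = ((78 + (-322)² + 181*139) - 1*(-186975)) - 1*(-10200) = ((78 + 103684 + 25159) + 186975) + 10200 = (128921 + 186975) + 10200 = 315896 + 10200 = 326096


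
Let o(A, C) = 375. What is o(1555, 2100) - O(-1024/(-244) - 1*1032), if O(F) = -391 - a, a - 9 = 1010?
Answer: 1785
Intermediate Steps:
a = 1019 (a = 9 + 1010 = 1019)
O(F) = -1410 (O(F) = -391 - 1*1019 = -391 - 1019 = -1410)
o(1555, 2100) - O(-1024/(-244) - 1*1032) = 375 - 1*(-1410) = 375 + 1410 = 1785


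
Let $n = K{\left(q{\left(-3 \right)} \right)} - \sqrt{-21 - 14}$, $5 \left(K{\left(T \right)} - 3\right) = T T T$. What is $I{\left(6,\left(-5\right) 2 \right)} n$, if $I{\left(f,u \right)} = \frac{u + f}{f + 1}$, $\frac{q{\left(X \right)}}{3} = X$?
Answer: $\frac{408}{5} + \frac{4 i \sqrt{35}}{7} \approx 81.6 + 3.3806 i$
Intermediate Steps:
$q{\left(X \right)} = 3 X$
$I{\left(f,u \right)} = \frac{f + u}{1 + f}$
$K{\left(T \right)} = 3 + \frac{T^{3}}{5}$ ($K{\left(T \right)} = 3 + \frac{T T T}{5} = 3 + \frac{T^{2} T}{5} = 3 + \frac{T^{3}}{5}$)
$n = - \frac{714}{5} - i \sqrt{35}$ ($n = \left(3 + \frac{\left(3 \left(-3\right)\right)^{3}}{5}\right) - \sqrt{-21 - 14} = \left(3 + \frac{\left(-9\right)^{3}}{5}\right) - \sqrt{-35} = \left(3 + \frac{1}{5} \left(-729\right)\right) - i \sqrt{35} = \left(3 - \frac{729}{5}\right) - i \sqrt{35} = - \frac{714}{5} - i \sqrt{35} \approx -142.8 - 5.9161 i$)
$I{\left(6,\left(-5\right) 2 \right)} n = \frac{6 - 10}{1 + 6} \left(- \frac{714}{5} - i \sqrt{35}\right) = \frac{6 - 10}{7} \left(- \frac{714}{5} - i \sqrt{35}\right) = \frac{1}{7} \left(-4\right) \left(- \frac{714}{5} - i \sqrt{35}\right) = - \frac{4 \left(- \frac{714}{5} - i \sqrt{35}\right)}{7} = \frac{408}{5} + \frac{4 i \sqrt{35}}{7}$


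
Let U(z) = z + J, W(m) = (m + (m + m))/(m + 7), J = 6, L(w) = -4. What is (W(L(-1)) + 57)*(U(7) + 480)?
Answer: 26129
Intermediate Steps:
W(m) = 3*m/(7 + m) (W(m) = (m + 2*m)/(7 + m) = (3*m)/(7 + m) = 3*m/(7 + m))
U(z) = 6 + z (U(z) = z + 6 = 6 + z)
(W(L(-1)) + 57)*(U(7) + 480) = (3*(-4)/(7 - 4) + 57)*((6 + 7) + 480) = (3*(-4)/3 + 57)*(13 + 480) = (3*(-4)*(⅓) + 57)*493 = (-4 + 57)*493 = 53*493 = 26129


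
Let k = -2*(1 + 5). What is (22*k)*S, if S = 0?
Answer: 0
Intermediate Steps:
k = -12 (k = -2*6 = -12)
(22*k)*S = (22*(-12))*0 = -264*0 = 0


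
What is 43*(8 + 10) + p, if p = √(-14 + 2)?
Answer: 774 + 2*I*√3 ≈ 774.0 + 3.4641*I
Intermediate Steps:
p = 2*I*√3 (p = √(-12) = 2*I*√3 ≈ 3.4641*I)
43*(8 + 10) + p = 43*(8 + 10) + 2*I*√3 = 43*18 + 2*I*√3 = 774 + 2*I*√3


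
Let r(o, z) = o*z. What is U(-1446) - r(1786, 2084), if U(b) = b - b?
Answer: -3722024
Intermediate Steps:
U(b) = 0
U(-1446) - r(1786, 2084) = 0 - 1786*2084 = 0 - 1*3722024 = 0 - 3722024 = -3722024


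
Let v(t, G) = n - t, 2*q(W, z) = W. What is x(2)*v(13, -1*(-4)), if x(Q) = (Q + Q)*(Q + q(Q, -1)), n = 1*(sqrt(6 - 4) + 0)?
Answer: -156 + 12*sqrt(2) ≈ -139.03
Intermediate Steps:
q(W, z) = W/2
n = sqrt(2) (n = 1*(sqrt(2) + 0) = 1*sqrt(2) = sqrt(2) ≈ 1.4142)
x(Q) = 3*Q**2 (x(Q) = (Q + Q)*(Q + Q/2) = (2*Q)*(3*Q/2) = 3*Q**2)
v(t, G) = sqrt(2) - t
x(2)*v(13, -1*(-4)) = (3*2**2)*(sqrt(2) - 1*13) = (3*4)*(sqrt(2) - 13) = 12*(-13 + sqrt(2)) = -156 + 12*sqrt(2)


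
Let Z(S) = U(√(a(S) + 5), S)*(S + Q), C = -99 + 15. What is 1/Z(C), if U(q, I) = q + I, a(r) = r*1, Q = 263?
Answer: -84/1277165 - I*√79/1277165 ≈ -6.5771e-5 - 6.9593e-6*I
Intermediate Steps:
C = -84
a(r) = r
U(q, I) = I + q
Z(S) = (263 + S)*(S + √(5 + S)) (Z(S) = (S + √(S + 5))*(S + 263) = (S + √(5 + S))*(263 + S) = (263 + S)*(S + √(5 + S)))
1/Z(C) = 1/((263 - 84)*(-84 + √(5 - 84))) = 1/(179*(-84 + √(-79))) = 1/(179*(-84 + I*√79)) = 1/(-15036 + 179*I*√79)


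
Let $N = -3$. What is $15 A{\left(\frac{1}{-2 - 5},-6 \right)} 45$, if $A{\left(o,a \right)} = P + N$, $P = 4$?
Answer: $675$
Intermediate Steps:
$A{\left(o,a \right)} = 1$ ($A{\left(o,a \right)} = 4 - 3 = 1$)
$15 A{\left(\frac{1}{-2 - 5},-6 \right)} 45 = 15 \cdot 1 \cdot 45 = 15 \cdot 45 = 675$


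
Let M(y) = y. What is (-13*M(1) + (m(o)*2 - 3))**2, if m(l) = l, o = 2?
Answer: 144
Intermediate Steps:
(-13*M(1) + (m(o)*2 - 3))**2 = (-13*1 + (2*2 - 3))**2 = (-13 + (4 - 3))**2 = (-13 + 1)**2 = (-12)**2 = 144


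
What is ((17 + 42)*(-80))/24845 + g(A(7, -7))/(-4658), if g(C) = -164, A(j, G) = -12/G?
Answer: -1791118/11572801 ≈ -0.15477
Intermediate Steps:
((17 + 42)*(-80))/24845 + g(A(7, -7))/(-4658) = ((17 + 42)*(-80))/24845 - 164/(-4658) = (59*(-80))*(1/24845) - 164*(-1/4658) = -4720*1/24845 + 82/2329 = -944/4969 + 82/2329 = -1791118/11572801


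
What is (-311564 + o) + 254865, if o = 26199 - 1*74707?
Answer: -105207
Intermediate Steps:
o = -48508 (o = 26199 - 74707 = -48508)
(-311564 + o) + 254865 = (-311564 - 48508) + 254865 = -360072 + 254865 = -105207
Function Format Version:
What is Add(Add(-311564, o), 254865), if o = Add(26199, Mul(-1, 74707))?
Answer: -105207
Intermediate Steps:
o = -48508 (o = Add(26199, -74707) = -48508)
Add(Add(-311564, o), 254865) = Add(Add(-311564, -48508), 254865) = Add(-360072, 254865) = -105207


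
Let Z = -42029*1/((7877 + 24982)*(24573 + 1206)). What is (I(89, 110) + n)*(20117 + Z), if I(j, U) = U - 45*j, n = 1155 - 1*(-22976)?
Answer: 26525583258666976/65159397 ≈ 4.0709e+8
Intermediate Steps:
n = 24131 (n = 1155 + 22976 = 24131)
Z = -3233/65159397 (Z = -42029/(32859*25779) = -42029/847072161 = -42029*1/847072161 = -3233/65159397 ≈ -4.9617e-5)
(I(89, 110) + n)*(20117 + Z) = ((110 - 45*89) + 24131)*(20117 - 3233/65159397) = ((110 - 4005) + 24131)*(1310811586216/65159397) = (-3895 + 24131)*(1310811586216/65159397) = 20236*(1310811586216/65159397) = 26525583258666976/65159397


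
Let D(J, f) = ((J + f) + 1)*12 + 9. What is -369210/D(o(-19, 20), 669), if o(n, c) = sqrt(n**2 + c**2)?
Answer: -330196810/7186313 + 492280*sqrt(761)/7186313 ≈ -44.058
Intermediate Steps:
o(n, c) = sqrt(c**2 + n**2)
D(J, f) = 21 + 12*J + 12*f (D(J, f) = (1 + J + f)*12 + 9 = (12 + 12*J + 12*f) + 9 = 21 + 12*J + 12*f)
-369210/D(o(-19, 20), 669) = -369210/(21 + 12*sqrt(20**2 + (-19)**2) + 12*669) = -369210/(21 + 12*sqrt(400 + 361) + 8028) = -369210/(21 + 12*sqrt(761) + 8028) = -369210/(8049 + 12*sqrt(761))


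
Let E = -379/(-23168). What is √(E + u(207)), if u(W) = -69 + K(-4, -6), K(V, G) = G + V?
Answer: I*√662421266/2896 ≈ 8.8873*I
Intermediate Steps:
E = 379/23168 (E = -379*(-1/23168) = 379/23168 ≈ 0.016359)
u(W) = -79 (u(W) = -69 + (-6 - 4) = -69 - 10 = -79)
√(E + u(207)) = √(379/23168 - 79) = √(-1829893/23168) = I*√662421266/2896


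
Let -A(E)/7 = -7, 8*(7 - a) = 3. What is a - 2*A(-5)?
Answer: -731/8 ≈ -91.375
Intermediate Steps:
a = 53/8 (a = 7 - ⅛*3 = 7 - 3/8 = 53/8 ≈ 6.6250)
A(E) = 49 (A(E) = -7*(-7) = 49)
a - 2*A(-5) = 53/8 - 2*49 = 53/8 - 98 = -731/8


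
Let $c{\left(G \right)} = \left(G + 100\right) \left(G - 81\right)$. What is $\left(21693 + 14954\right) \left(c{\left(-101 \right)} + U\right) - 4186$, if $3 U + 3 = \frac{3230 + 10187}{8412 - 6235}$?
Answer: $\frac{43785175850}{6531} \approx 6.7042 \cdot 10^{6}$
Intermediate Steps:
$U = \frac{6886}{6531}$ ($U = -1 + \frac{\left(3230 + 10187\right) \frac{1}{8412 - 6235}}{3} = -1 + \frac{13417 \cdot \frac{1}{2177}}{3} = -1 + \frac{1}{3} \cdot \frac{13417}{2177} = -1 + \frac{13417}{6531} = \frac{6886}{6531} \approx 1.0544$)
$c{\left(G \right)} = \left(-81 + G\right) \left(100 + G\right)$ ($c{\left(G \right)} = \left(100 + G\right) \left(-81 + G\right) = \left(-81 + G\right) \left(100 + G\right)$)
$\left(21693 + 14954\right) \left(c{\left(-101 \right)} + U\right) - 4186 = \left(21693 + 14954\right) \left(\left(-8100 + \left(-101\right)^{2} + 19 \left(-101\right)\right) + \frac{6886}{6531}\right) - 4186 = 36647 \left(\left(-8100 + 10201 - 1919\right) + \frac{6886}{6531}\right) - 4186 = 36647 \left(182 + \frac{6886}{6531}\right) - 4186 = 36647 \cdot \frac{1195528}{6531} - 4186 = \frac{43812514616}{6531} - 4186 = \frac{43785175850}{6531}$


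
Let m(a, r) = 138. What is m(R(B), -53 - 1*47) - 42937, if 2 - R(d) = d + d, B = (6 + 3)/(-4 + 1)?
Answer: -42799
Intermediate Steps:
B = -3 (B = 9/(-3) = 9*(-⅓) = -3)
R(d) = 2 - 2*d (R(d) = 2 - (d + d) = 2 - 2*d)
m(R(B), -53 - 1*47) - 42937 = 138 - 42937 = -42799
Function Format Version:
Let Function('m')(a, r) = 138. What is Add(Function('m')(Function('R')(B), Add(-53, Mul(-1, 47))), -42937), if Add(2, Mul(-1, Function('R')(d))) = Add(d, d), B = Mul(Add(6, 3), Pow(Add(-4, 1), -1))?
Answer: -42799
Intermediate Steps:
B = -3 (B = Mul(9, Pow(-3, -1)) = Mul(9, Rational(-1, 3)) = -3)
Function('R')(d) = Add(2, Mul(-2, d)) (Function('R')(d) = Add(2, Mul(-1, Add(d, d))) = Add(2, Mul(-1, Mul(2, d))) = Add(2, Mul(-2, d)))
Add(Function('m')(Function('R')(B), Add(-53, Mul(-1, 47))), -42937) = Add(138, -42937) = -42799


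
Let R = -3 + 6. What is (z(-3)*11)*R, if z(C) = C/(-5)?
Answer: 99/5 ≈ 19.800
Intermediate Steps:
R = 3
z(C) = -C/5 (z(C) = C*(-⅕) = -C/5)
(z(-3)*11)*R = (-⅕*(-3)*11)*3 = ((⅗)*11)*3 = (33/5)*3 = 99/5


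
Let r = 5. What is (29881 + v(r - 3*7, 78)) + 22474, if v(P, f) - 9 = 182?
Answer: 52546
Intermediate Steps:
v(P, f) = 191 (v(P, f) = 9 + 182 = 191)
(29881 + v(r - 3*7, 78)) + 22474 = (29881 + 191) + 22474 = 30072 + 22474 = 52546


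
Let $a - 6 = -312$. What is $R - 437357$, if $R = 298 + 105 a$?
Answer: $-469189$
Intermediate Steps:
$a = -306$ ($a = 6 - 312 = -306$)
$R = -31832$ ($R = 298 + 105 \left(-306\right) = 298 - 32130 = -31832$)
$R - 437357 = -31832 - 437357 = -469189$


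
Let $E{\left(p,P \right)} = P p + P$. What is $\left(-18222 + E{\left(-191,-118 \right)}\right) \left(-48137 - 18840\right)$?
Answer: $-281169446$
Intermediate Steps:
$E{\left(p,P \right)} = P + P p$
$\left(-18222 + E{\left(-191,-118 \right)}\right) \left(-48137 - 18840\right) = \left(-18222 - 118 \left(1 - 191\right)\right) \left(-48137 - 18840\right) = \left(-18222 - -22420\right) \left(-66977\right) = \left(-18222 + 22420\right) \left(-66977\right) = 4198 \left(-66977\right) = -281169446$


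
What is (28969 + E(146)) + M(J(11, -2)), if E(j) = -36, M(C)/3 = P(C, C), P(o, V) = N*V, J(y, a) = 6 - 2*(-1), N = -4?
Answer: 28837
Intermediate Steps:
J(y, a) = 8 (J(y, a) = 6 + 2 = 8)
P(o, V) = -4*V
M(C) = -12*C (M(C) = 3*(-4*C) = -12*C)
(28969 + E(146)) + M(J(11, -2)) = (28969 - 36) - 12*8 = 28933 - 96 = 28837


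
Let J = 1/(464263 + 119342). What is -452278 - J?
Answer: -263951702191/583605 ≈ -4.5228e+5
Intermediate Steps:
J = 1/583605 ≈ 1.7135e-6
-452278 - J = -452278 - 1*1/583605 = -452278 - 1/583605 = -263951702191/583605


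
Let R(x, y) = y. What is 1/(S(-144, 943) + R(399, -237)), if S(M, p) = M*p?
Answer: -1/136029 ≈ -7.3514e-6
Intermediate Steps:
1/(S(-144, 943) + R(399, -237)) = 1/(-144*943 - 237) = 1/(-135792 - 237) = 1/(-136029) = -1/136029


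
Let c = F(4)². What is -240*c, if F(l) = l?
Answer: -3840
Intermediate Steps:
c = 16 (c = 4² = 16)
-240*c = -240*16 = -3840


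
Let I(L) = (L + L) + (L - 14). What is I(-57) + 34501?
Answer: 34316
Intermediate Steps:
I(L) = -14 + 3*L (I(L) = 2*L + (-14 + L) = -14 + 3*L)
I(-57) + 34501 = (-14 + 3*(-57)) + 34501 = (-14 - 171) + 34501 = -185 + 34501 = 34316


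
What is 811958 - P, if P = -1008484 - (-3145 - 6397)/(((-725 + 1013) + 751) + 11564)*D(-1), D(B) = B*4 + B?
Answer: 22943078236/12603 ≈ 1.8204e+6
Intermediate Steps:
D(B) = 5*B (D(B) = 4*B + B = 5*B)
P = -12709971562/12603 (P = -1008484 - (-3145 - 6397)/(((-725 + 1013) + 751) + 11564)*5*(-1) = -1008484 - (-9542/((288 + 751) + 11564))*(-5) = -1008484 - (-9542/(1039 + 11564))*(-5) = -1008484 - (-9542/12603)*(-5) = -1008484 - (-9542*1/12603)*(-5) = -1008484 - (-9542)*(-5)/12603 = -1008484 - 1*47710/12603 = -1008484 - 47710/12603 = -12709971562/12603 ≈ -1.0085e+6)
811958 - P = 811958 - 1*(-12709971562/12603) = 811958 + 12709971562/12603 = 22943078236/12603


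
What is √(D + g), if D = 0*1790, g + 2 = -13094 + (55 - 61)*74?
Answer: 2*I*√3385 ≈ 116.36*I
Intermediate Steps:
g = -13540 (g = -2 + (-13094 + (55 - 61)*74) = -2 + (-13094 - 6*74) = -2 + (-13094 - 444) = -2 - 13538 = -13540)
D = 0
√(D + g) = √(0 - 13540) = √(-13540) = 2*I*√3385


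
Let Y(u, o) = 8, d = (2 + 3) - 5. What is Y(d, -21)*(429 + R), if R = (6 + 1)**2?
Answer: 3824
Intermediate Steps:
d = 0 (d = 5 - 5 = 0)
R = 49 (R = 7**2 = 49)
Y(d, -21)*(429 + R) = 8*(429 + 49) = 8*478 = 3824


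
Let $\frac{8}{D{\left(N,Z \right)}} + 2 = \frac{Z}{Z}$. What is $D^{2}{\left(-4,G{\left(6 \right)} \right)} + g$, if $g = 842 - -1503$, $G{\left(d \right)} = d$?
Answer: $2409$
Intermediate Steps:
$D{\left(N,Z \right)} = -8$ ($D{\left(N,Z \right)} = \frac{8}{-2 + \frac{Z}{Z}} = \frac{8}{-2 + 1} = \frac{8}{-1} = 8 \left(-1\right) = -8$)
$g = 2345$ ($g = 842 + 1503 = 2345$)
$D^{2}{\left(-4,G{\left(6 \right)} \right)} + g = \left(-8\right)^{2} + 2345 = 64 + 2345 = 2409$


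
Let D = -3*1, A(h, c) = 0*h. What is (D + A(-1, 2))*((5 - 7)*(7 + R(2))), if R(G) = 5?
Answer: 72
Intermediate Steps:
A(h, c) = 0
D = -3
(D + A(-1, 2))*((5 - 7)*(7 + R(2))) = (-3 + 0)*((5 - 7)*(7 + 5)) = -(-6)*12 = -3*(-24) = 72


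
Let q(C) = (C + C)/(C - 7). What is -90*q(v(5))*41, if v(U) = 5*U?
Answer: -10250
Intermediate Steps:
q(C) = 2*C/(-7 + C) (q(C) = (2*C)/(-7 + C) = 2*C/(-7 + C))
-90*q(v(5))*41 = -180*5*5/(-7 + 5*5)*41 = -180*25/(-7 + 25)*41 = -180*25/18*41 = -90*25/9*41 = -250*41 = -10250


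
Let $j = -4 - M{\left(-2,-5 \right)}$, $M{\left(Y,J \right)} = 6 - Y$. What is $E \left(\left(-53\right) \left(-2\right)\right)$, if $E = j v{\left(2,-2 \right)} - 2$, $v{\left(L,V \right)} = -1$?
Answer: $1060$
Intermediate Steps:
$j = -12$ ($j = -4 - \left(6 - -2\right) = -4 - \left(6 + 2\right) = -4 - 8 = -12$)
$E = 10$ ($E = \left(-12\right) \left(-1\right) - 2 = 12 - 2 = 10$)
$E \left(\left(-53\right) \left(-2\right)\right) = 10 \left(\left(-53\right) \left(-2\right)\right) = 10 \cdot 106 = 1060$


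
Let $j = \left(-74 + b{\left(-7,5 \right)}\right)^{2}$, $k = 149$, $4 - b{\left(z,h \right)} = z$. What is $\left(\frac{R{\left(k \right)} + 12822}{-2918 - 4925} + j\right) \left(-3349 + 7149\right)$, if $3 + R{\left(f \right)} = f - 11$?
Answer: $\frac{118240458000}{7843} \approx 1.5076 \cdot 10^{7}$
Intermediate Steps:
$b{\left(z,h \right)} = 4 - z$
$j = 3969$ ($j = \left(-74 + \left(4 - -7\right)\right)^{2} = \left(-74 + \left(4 + 7\right)\right)^{2} = \left(-74 + 11\right)^{2} = \left(-63\right)^{2} = 3969$)
$R{\left(f \right)} = -14 + f$ ($R{\left(f \right)} = -3 + \left(f - 11\right) = -3 + \left(-11 + f\right) = -14 + f$)
$\left(\frac{R{\left(k \right)} + 12822}{-2918 - 4925} + j\right) \left(-3349 + 7149\right) = \left(\frac{\left(-14 + 149\right) + 12822}{-2918 - 4925} + 3969\right) \left(-3349 + 7149\right) = \left(\frac{135 + 12822}{-7843} + 3969\right) 3800 = \left(12957 \left(- \frac{1}{7843}\right) + 3969\right) 3800 = \left(- \frac{12957}{7843} + 3969\right) 3800 = \frac{31115910}{7843} \cdot 3800 = \frac{118240458000}{7843}$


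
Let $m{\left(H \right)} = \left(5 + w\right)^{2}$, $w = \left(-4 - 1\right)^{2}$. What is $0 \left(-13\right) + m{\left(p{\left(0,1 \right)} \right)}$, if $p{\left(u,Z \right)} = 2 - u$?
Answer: $900$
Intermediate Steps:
$w = 25$ ($w = \left(-5\right)^{2} = 25$)
$m{\left(H \right)} = 900$ ($m{\left(H \right)} = \left(5 + 25\right)^{2} = 30^{2} = 900$)
$0 \left(-13\right) + m{\left(p{\left(0,1 \right)} \right)} = 0 \left(-13\right) + 900 = 0 + 900 = 900$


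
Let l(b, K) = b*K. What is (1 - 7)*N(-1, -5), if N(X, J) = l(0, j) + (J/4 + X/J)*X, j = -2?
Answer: -63/10 ≈ -6.3000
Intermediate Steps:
l(b, K) = K*b
N(X, J) = X*(J/4 + X/J) (N(X, J) = -2*0 + (J/4 + X/J)*X = 0 + (J*(¼) + X/J)*X = 0 + (J/4 + X/J)*X = 0 + X*(J/4 + X/J) = X*(J/4 + X/J))
(1 - 7)*N(-1, -5) = (1 - 7)*((-1)²/(-5) + (¼)*(-5)*(-1)) = -6*(-⅕*1 + 5/4) = -6*(-⅕ + 5/4) = -6*21/20 = -63/10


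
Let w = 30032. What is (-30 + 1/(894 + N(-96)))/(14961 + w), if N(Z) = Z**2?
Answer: -303299/454879230 ≈ -0.00066677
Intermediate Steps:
(-30 + 1/(894 + N(-96)))/(14961 + w) = (-30 + 1/(894 + (-96)**2))/(14961 + 30032) = (-30 + 1/(894 + 9216))/44993 = (-30 + 1/10110)*(1/44993) = -303299/10110*1/44993 = -303299/454879230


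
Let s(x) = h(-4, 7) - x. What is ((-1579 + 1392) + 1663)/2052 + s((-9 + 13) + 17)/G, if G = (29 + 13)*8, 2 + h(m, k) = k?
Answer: 268/399 ≈ 0.67168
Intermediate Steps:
h(m, k) = -2 + k
s(x) = 5 - x (s(x) = (-2 + 7) - x = 5 - x)
G = 336 (G = 42*8 = 336)
((-1579 + 1392) + 1663)/2052 + s((-9 + 13) + 17)/G = ((-1579 + 1392) + 1663)/2052 + (5 - ((-9 + 13) + 17))/336 = (-187 + 1663)*(1/2052) + (5 - (4 + 17))*(1/336) = 1476*(1/2052) + (5 - 1*21)*(1/336) = 41/57 + (5 - 21)*(1/336) = 41/57 - 16*1/336 = 41/57 - 1/21 = 268/399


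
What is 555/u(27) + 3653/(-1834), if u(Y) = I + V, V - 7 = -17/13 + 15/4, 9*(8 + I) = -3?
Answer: 158155751/317282 ≈ 498.47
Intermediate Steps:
I = -25/3 (I = -8 + (⅑)*(-3) = -8 - ⅓ = -25/3 ≈ -8.3333)
V = 491/52 (V = 7 + (-17/13 + 15/4) = 7 + 127/52 = 491/52 ≈ 9.4423)
u(Y) = 173/156 (u(Y) = -25/3 + 491/52 = 173/156)
555/u(27) + 3653/(-1834) = 555/(173/156) + 3653/(-1834) = 555*(156/173) + 3653*(-1/1834) = 86580/173 - 3653/1834 = 158155751/317282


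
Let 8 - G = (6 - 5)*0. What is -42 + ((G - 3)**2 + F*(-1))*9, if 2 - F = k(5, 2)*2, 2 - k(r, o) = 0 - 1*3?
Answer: 255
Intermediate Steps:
k(r, o) = 5 (k(r, o) = 2 - (0 - 1*3) = 2 - (0 - 3) = 2 - 1*(-3) = 2 + 3 = 5)
G = 8 (G = 8 - (6 - 5)*0 = 8 - 0 = 8 - 1*0 = 8 + 0 = 8)
F = -8 (F = 2 - 5*2 = 2 - 1*10 = 2 - 10 = -8)
-42 + ((G - 3)**2 + F*(-1))*9 = -42 + ((8 - 3)**2 - 8*(-1))*9 = -42 + (5**2 + 8)*9 = -42 + (25 + 8)*9 = -42 + 33*9 = -42 + 297 = 255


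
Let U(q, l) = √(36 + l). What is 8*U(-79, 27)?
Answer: 24*√7 ≈ 63.498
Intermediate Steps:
8*U(-79, 27) = 8*√(36 + 27) = 8*√63 = 8*(3*√7) = 24*√7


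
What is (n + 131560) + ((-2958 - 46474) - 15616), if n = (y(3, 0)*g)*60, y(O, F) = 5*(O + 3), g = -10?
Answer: 48512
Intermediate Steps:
y(O, F) = 15 + 5*O (y(O, F) = 5*(3 + O) = 15 + 5*O)
n = -18000 (n = ((15 + 5*3)*(-10))*60 = ((15 + 15)*(-10))*60 = (30*(-10))*60 = -300*60 = -18000)
(n + 131560) + ((-2958 - 46474) - 15616) = (-18000 + 131560) + ((-2958 - 46474) - 15616) = 113560 + (-49432 - 15616) = 113560 - 65048 = 48512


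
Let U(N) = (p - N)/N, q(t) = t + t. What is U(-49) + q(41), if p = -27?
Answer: 3996/49 ≈ 81.551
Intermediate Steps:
q(t) = 2*t
U(N) = (-27 - N)/N
U(-49) + q(41) = (-27 - 1*(-49))/(-49) + 2*41 = -(-27 + 49)/49 + 82 = -1/49*22 + 82 = -22/49 + 82 = 3996/49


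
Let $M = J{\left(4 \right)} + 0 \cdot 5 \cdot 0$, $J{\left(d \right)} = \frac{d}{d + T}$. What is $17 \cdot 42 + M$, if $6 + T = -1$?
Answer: $\frac{2138}{3} \approx 712.67$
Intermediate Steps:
$T = -7$ ($T = -6 - 1 = -7$)
$J{\left(d \right)} = \frac{d}{-7 + d}$ ($J{\left(d \right)} = \frac{d}{d - 7} = \frac{d}{-7 + d}$)
$M = - \frac{4}{3}$ ($M = \frac{4}{-7 + 4} + 0 \cdot 5 \cdot 0 = \frac{4}{-3} + 0 \cdot 0 = 4 \left(- \frac{1}{3}\right) + 0 = - \frac{4}{3} + 0 = - \frac{4}{3} \approx -1.3333$)
$17 \cdot 42 + M = 17 \cdot 42 - \frac{4}{3} = 714 - \frac{4}{3} = \frac{2138}{3}$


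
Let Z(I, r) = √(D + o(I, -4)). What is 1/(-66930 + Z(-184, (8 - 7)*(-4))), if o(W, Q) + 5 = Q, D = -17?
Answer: -33465/2239812463 - I*√26/4479624926 ≈ -1.4941e-5 - 1.1383e-9*I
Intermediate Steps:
o(W, Q) = -5 + Q
Z(I, r) = I*√26 (Z(I, r) = √(-17 + (-5 - 4)) = √(-17 - 9) = √(-26) = I*√26)
1/(-66930 + Z(-184, (8 - 7)*(-4))) = 1/(-66930 + I*√26)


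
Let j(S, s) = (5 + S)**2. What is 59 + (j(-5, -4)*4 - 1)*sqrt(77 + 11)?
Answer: 59 - 2*sqrt(22) ≈ 49.619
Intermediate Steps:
59 + (j(-5, -4)*4 - 1)*sqrt(77 + 11) = 59 + ((5 - 5)**2*4 - 1)*sqrt(77 + 11) = 59 + (0**2*4 - 1)*sqrt(88) = 59 + (0*4 - 1)*(2*sqrt(22)) = 59 + (0 - 1)*(2*sqrt(22)) = 59 - 2*sqrt(22)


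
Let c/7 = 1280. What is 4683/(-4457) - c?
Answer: -39939403/4457 ≈ -8961.0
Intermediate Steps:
c = 8960 (c = 7*1280 = 8960)
4683/(-4457) - c = 4683/(-4457) - 1*8960 = 4683*(-1/4457) - 8960 = -4683/4457 - 8960 = -39939403/4457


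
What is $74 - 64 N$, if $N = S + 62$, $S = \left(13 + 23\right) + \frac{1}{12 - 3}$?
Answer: $- \frac{55846}{9} \approx -6205.1$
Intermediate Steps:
$S = \frac{325}{9}$ ($S = 36 + \frac{1}{9} = \frac{325}{9} \approx 36.111$)
$N = \frac{883}{9}$ ($N = \frac{325}{9} + 62 = \frac{883}{9} \approx 98.111$)
$74 - 64 N = 74 - \frac{56512}{9} = - \frac{55846}{9}$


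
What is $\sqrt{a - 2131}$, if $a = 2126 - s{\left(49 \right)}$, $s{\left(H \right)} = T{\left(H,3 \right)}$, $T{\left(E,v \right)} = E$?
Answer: $3 i \sqrt{6} \approx 7.3485 i$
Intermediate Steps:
$s{\left(H \right)} = H$
$a = 2077$ ($a = 2126 - 49 = 2077$)
$\sqrt{a - 2131} = \sqrt{2077 - 2131} = \sqrt{-54} = 3 i \sqrt{6}$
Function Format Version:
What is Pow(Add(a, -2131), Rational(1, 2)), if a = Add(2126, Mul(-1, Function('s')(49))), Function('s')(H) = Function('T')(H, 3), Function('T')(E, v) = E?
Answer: Mul(3, I, Pow(6, Rational(1, 2))) ≈ Mul(7.3485, I)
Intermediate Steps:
Function('s')(H) = H
a = 2077 (a = Add(2126, Mul(-1, 49)) = Add(2126, -49) = 2077)
Pow(Add(a, -2131), Rational(1, 2)) = Pow(Add(2077, -2131), Rational(1, 2)) = Pow(-54, Rational(1, 2)) = Mul(3, I, Pow(6, Rational(1, 2)))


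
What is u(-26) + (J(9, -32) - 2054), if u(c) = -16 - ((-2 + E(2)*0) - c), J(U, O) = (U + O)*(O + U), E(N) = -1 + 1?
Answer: -1565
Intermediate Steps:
E(N) = 0
J(U, O) = (O + U)² (J(U, O) = (O + U)*(O + U) = (O + U)²)
u(c) = -14 + c (u(c) = -16 - ((-2 + 0*0) - c) = -16 - ((-2 + 0) - c) = -16 - (-2 - c) = -16 + (2 + c) = -14 + c)
u(-26) + (J(9, -32) - 2054) = (-14 - 26) + ((-32 + 9)² - 2054) = -40 + ((-23)² - 2054) = -40 + (529 - 2054) = -40 - 1525 = -1565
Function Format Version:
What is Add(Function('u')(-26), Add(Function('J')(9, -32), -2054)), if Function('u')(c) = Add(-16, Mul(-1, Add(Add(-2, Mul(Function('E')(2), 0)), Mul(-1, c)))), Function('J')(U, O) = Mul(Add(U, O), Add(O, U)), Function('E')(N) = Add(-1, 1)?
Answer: -1565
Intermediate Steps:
Function('E')(N) = 0
Function('J')(U, O) = Pow(Add(O, U), 2) (Function('J')(U, O) = Mul(Add(O, U), Add(O, U)) = Pow(Add(O, U), 2))
Function('u')(c) = Add(-14, c) (Function('u')(c) = Add(-16, Mul(-1, Add(Add(-2, Mul(0, 0)), Mul(-1, c)))) = Add(-16, Mul(-1, Add(Add(-2, 0), Mul(-1, c)))) = Add(-16, Mul(-1, Add(-2, Mul(-1, c)))) = Add(-16, Add(2, c)) = Add(-14, c))
Add(Function('u')(-26), Add(Function('J')(9, -32), -2054)) = Add(Add(-14, -26), Add(Pow(Add(-32, 9), 2), -2054)) = Add(-40, Add(Pow(-23, 2), -2054)) = Add(-40, Add(529, -2054)) = Add(-40, -1525) = -1565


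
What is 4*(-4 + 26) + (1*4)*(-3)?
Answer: 76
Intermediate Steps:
4*(-4 + 26) + (1*4)*(-3) = 4*22 + 4*(-3) = 88 - 12 = 76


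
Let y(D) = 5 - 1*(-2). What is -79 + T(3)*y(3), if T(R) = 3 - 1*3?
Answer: -79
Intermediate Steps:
T(R) = 0 (T(R) = 3 - 3 = 0)
y(D) = 7 (y(D) = 5 + 2 = 7)
-79 + T(3)*y(3) = -79 + 0*7 = -79 + 0 = -79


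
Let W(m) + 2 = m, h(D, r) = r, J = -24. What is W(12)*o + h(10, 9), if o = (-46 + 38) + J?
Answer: -311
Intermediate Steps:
o = -32 (o = (-46 + 38) - 24 = -8 - 24 = -32)
W(m) = -2 + m
W(12)*o + h(10, 9) = (-2 + 12)*(-32) + 9 = 10*(-32) + 9 = -320 + 9 = -311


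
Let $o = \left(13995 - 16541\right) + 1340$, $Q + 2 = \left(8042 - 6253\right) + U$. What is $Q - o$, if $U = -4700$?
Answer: $-1707$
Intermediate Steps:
$Q = -2913$ ($Q = -2 + \left(\left(8042 - 6253\right) - 4700\right) = -2 + \left(1789 - 4700\right) = -2 - 2911 = -2913$)
$o = -1206$ ($o = -2546 + 1340 = -1206$)
$Q - o = -2913 - -1206 = -2913 + 1206 = -1707$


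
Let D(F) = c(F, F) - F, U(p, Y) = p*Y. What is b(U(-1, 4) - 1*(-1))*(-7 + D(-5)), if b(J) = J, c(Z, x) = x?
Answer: 21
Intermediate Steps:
U(p, Y) = Y*p
D(F) = 0 (D(F) = F - F = 0)
b(U(-1, 4) - 1*(-1))*(-7 + D(-5)) = (4*(-1) - 1*(-1))*(-7 + 0) = (-4 + 1)*(-7) = -3*(-7) = 21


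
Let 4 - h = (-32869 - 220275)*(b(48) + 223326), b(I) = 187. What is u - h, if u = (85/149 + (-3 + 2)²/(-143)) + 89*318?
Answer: -1205570228640212/21307 ≈ -5.6581e+10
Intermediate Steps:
h = 56580974876 (h = 4 - (-32869 - 220275)*(187 + 223326) = 4 - (-253144)*223513 = 4 - 1*(-56580974872) = 4 + 56580974872 = 56580974876)
u = 603042720/21307 (u = (85*(1/149) + (-1)²*(-1/143)) + 28302 = (85/149 + 1*(-1/143)) + 28302 = (85/149 - 1/143) + 28302 = 12006/21307 + 28302 = 603042720/21307 ≈ 28303.)
u - h = 603042720/21307 - 1*56580974876 = 603042720/21307 - 56580974876 = -1205570228640212/21307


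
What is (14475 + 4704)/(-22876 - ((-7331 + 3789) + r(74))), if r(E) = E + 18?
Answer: -19179/19426 ≈ -0.98728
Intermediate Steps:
r(E) = 18 + E
(14475 + 4704)/(-22876 - ((-7331 + 3789) + r(74))) = (14475 + 4704)/(-22876 - ((-7331 + 3789) + (18 + 74))) = 19179/(-22876 - (-3542 + 92)) = 19179/(-22876 - 1*(-3450)) = 19179/(-22876 + 3450) = 19179/(-19426) = 19179*(-1/19426) = -19179/19426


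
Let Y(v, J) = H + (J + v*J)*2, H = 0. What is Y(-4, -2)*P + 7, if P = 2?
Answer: 31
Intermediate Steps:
Y(v, J) = 2*J + 2*J*v (Y(v, J) = 0 + (J + v*J)*2 = 0 + (J + J*v)*2 = 0 + (2*J + 2*J*v) = 2*J + 2*J*v)
Y(-4, -2)*P + 7 = (2*(-2)*(1 - 4))*2 + 7 = (2*(-2)*(-3))*2 + 7 = 12*2 + 7 = 24 + 7 = 31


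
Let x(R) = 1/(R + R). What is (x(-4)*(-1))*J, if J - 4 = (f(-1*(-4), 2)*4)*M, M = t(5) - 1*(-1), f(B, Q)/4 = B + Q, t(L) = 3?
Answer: 97/2 ≈ 48.500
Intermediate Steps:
f(B, Q) = 4*B + 4*Q (f(B, Q) = 4*(B + Q) = 4*B + 4*Q)
M = 4 (M = 3 - 1*(-1) = 3 + 1 = 4)
J = 388 (J = 4 + ((4*(-1*(-4)) + 4*2)*4)*4 = 4 + ((4*4 + 8)*4)*4 = 4 + ((16 + 8)*4)*4 = 4 + (24*4)*4 = 4 + 96*4 = 4 + 384 = 388)
x(R) = 1/(2*R)
(x(-4)*(-1))*J = (((½)/(-4))*(-1))*388 = (((½)*(-¼))*(-1))*388 = -⅛*(-1)*388 = (⅛)*388 = 97/2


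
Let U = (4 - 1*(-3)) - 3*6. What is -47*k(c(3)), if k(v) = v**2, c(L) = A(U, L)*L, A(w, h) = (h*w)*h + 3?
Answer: -3898368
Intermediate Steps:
U = -11 (U = (4 + 3) - 18 = 7 - 18 = -11)
A(w, h) = 3 + w*h**2 (A(w, h) = w*h**2 + 3 = 3 + w*h**2)
c(L) = L*(3 - 11*L**2) (c(L) = (3 - 11*L**2)*L = L*(3 - 11*L**2))
-47*k(c(3)) = -47*9*(3 - 11*3**2)**2 = -47*9*(3 - 11*9)**2 = -47*9*(3 - 99)**2 = -47*(3*(-96))**2 = -47*(-288)**2 = -47*82944 = -3898368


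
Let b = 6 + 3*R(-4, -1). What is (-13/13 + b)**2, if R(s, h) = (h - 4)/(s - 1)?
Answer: 64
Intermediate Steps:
R(s, h) = (-4 + h)/(-1 + s)
b = 9 (b = 6 + 3*((-4 - 1)/(-1 - 4)) = 6 + 3*(-5/(-5)) = 6 + 3*(-1/5*(-5)) = 6 + 3*1 = 6 + 3 = 9)
(-13/13 + b)**2 = (-13/13 + 9)**2 = (-13*1/13 + 9)**2 = (-1 + 9)**2 = 8**2 = 64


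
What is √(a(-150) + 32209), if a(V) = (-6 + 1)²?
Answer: √32234 ≈ 179.54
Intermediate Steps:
a(V) = 25 (a(V) = (-5)² = 25)
√(a(-150) + 32209) = √(25 + 32209) = √32234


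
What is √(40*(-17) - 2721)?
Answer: I*√3401 ≈ 58.318*I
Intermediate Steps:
√(40*(-17) - 2721) = √(-680 - 2721) = √(-3401) = I*√3401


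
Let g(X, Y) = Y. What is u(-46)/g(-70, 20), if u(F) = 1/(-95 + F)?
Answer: -1/2820 ≈ -0.00035461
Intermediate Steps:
u(-46)/g(-70, 20) = 1/(-95 - 46*20) = (1/20)/(-141) = -1/141*1/20 = -1/2820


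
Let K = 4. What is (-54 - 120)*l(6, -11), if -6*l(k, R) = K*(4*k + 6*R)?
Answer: -4872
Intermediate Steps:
l(k, R) = -4*R - 8*k/3 (l(k, R) = -2*(4*k + 6*R)/3 = -(16*k + 24*R)/6 = -4*R - 8*k/3)
(-54 - 120)*l(6, -11) = (-54 - 120)*(-4*(-11) - 8/3*6) = -174*(44 - 16) = -174*28 = -4872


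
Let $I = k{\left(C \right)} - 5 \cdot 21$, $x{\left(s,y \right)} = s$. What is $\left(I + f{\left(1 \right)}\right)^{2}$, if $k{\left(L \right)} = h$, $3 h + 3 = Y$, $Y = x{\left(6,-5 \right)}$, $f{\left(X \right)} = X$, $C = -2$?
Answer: $10609$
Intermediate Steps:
$Y = 6$
$h = 1$ ($h = -1 + \frac{1}{3} \cdot 6 = -1 + 2 = 1$)
$k{\left(L \right)} = 1$
$I = -104$ ($I = 1 - 5 \cdot 21 = 1 - 105 = -104$)
$\left(I + f{\left(1 \right)}\right)^{2} = \left(-104 + 1\right)^{2} = \left(-103\right)^{2} = 10609$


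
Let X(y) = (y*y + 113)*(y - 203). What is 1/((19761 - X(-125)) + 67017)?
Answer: 1/5248842 ≈ 1.9052e-7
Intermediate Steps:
X(y) = (-203 + y)*(113 + y²) (X(y) = (y² + 113)*(-203 + y) = (113 + y²)*(-203 + y) = (-203 + y)*(113 + y²))
1/((19761 - X(-125)) + 67017) = 1/((19761 - (-22939 + (-125)³ - 203*(-125)² + 113*(-125))) + 67017) = 1/((19761 - (-22939 - 1953125 - 203*15625 - 14125)) + 67017) = 1/((19761 - (-22939 - 1953125 - 3171875 - 14125)) + 67017) = 1/((19761 - 1*(-5162064)) + 67017) = 1/((19761 + 5162064) + 67017) = 1/(5181825 + 67017) = 1/5248842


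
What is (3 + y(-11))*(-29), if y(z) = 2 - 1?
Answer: -116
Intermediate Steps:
y(z) = 1
(3 + y(-11))*(-29) = (3 + 1)*(-29) = 4*(-29) = -116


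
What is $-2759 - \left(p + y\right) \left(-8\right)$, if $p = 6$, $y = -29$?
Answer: $-2943$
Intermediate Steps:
$-2759 - \left(p + y\right) \left(-8\right) = -2759 - \left(6 - 29\right) \left(-8\right) = -2759 - \left(-23\right) \left(-8\right) = -2759 - 184 = -2943$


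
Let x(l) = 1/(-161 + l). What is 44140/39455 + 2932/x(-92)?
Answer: -5853503408/7891 ≈ -7.4180e+5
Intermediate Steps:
44140/39455 + 2932/x(-92) = 44140/39455 + 2932/(1/(-161 - 92)) = 44140*(1/39455) + 2932/(1/(-253)) = 8828/7891 + 2932/(-1/253) = 8828/7891 + 2932*(-253) = 8828/7891 - 741796 = -5853503408/7891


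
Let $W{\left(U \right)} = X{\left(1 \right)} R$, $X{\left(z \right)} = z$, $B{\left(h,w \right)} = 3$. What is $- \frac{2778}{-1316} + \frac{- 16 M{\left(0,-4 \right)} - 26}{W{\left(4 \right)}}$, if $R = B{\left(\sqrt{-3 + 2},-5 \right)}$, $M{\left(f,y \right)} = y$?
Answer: $\frac{29171}{1974} \approx 14.778$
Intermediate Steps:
$R = 3$
$W{\left(U \right)} = 3$ ($W{\left(U \right)} = 1 \cdot 3 = 3$)
$- \frac{2778}{-1316} + \frac{- 16 M{\left(0,-4 \right)} - 26}{W{\left(4 \right)}} = - \frac{2778}{-1316} + \frac{\left(-16\right) \left(-4\right) - 26}{3} = \left(-2778\right) \left(- \frac{1}{1316}\right) + \left(64 - 26\right) \frac{1}{3} = \frac{1389}{658} + 38 \cdot \frac{1}{3} = \frac{1389}{658} + \frac{38}{3} = \frac{29171}{1974}$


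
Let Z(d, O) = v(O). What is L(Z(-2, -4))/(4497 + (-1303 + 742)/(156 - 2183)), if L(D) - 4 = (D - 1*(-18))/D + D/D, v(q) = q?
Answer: 2027/6077320 ≈ 0.00033354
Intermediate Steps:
Z(d, O) = O
L(D) = 5 + (18 + D)/D (L(D) = 4 + ((D - 1*(-18))/D + D/D) = 4 + ((D + 18)/D + 1) = 4 + ((18 + D)/D + 1) = 4 + (1 + (18 + D)/D) = 5 + (18 + D)/D)
L(Z(-2, -4))/(4497 + (-1303 + 742)/(156 - 2183)) = (6 + 18/(-4))/(4497 + (-1303 + 742)/(156 - 2183)) = (6 + 18*(-1/4))/(4497 - 561/(-2027)) = (6 - 9/2)/(4497 - 561*(-1/2027)) = 3/(2*(4497 + 561/2027)) = 3/(2*(9115980/2027)) = (3/2)*(2027/9115980) = 2027/6077320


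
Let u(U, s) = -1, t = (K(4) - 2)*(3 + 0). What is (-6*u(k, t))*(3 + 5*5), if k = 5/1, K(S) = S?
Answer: 168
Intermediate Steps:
k = 5 (k = 5*1 = 5)
t = 6 (t = (4 - 2)*(3 + 0) = 2*3 = 6)
(-6*u(k, t))*(3 + 5*5) = (-6*(-1))*(3 + 5*5) = 6*(3 + 25) = 6*28 = 168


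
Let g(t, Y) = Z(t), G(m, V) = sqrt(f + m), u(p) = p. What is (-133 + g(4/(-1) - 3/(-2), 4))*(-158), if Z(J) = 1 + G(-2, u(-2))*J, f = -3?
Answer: 20856 + 395*I*sqrt(5) ≈ 20856.0 + 883.25*I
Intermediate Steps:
G(m, V) = sqrt(-3 + m)
Z(J) = 1 + I*J*sqrt(5) (Z(J) = 1 + sqrt(-3 - 2)*J = 1 + sqrt(-5)*J = 1 + (I*sqrt(5))*J = 1 + I*J*sqrt(5))
g(t, Y) = 1 + I*t*sqrt(5)
(-133 + g(4/(-1) - 3/(-2), 4))*(-158) = (-133 + (1 + I*(4/(-1) - 3/(-2))*sqrt(5)))*(-158) = (-133 + (1 + I*(4*(-1) - 3*(-1/2))*sqrt(5)))*(-158) = (-133 + (1 + I*(-4 + 3/2)*sqrt(5)))*(-158) = (-133 + (1 + I*(-5/2)*sqrt(5)))*(-158) = (-133 + (1 - 5*I*sqrt(5)/2))*(-158) = (-132 - 5*I*sqrt(5)/2)*(-158) = 20856 + 395*I*sqrt(5)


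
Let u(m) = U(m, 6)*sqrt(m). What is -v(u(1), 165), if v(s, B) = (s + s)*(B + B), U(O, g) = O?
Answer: -660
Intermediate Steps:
u(m) = m**(3/2) (u(m) = m*sqrt(m) = m**(3/2))
v(s, B) = 4*B*s (v(s, B) = (2*s)*(2*B) = 4*B*s)
-v(u(1), 165) = -4*165*1**(3/2) = -4*165 = -1*660 = -660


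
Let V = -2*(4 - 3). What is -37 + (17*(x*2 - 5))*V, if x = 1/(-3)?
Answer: 467/3 ≈ 155.67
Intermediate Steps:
x = -⅓ ≈ -0.33333
V = -2 (V = -2*1 = -2)
-37 + (17*(x*2 - 5))*V = -37 + (17*(-⅓*2 - 5))*(-2) = -37 + (17*(-⅔ - 5))*(-2) = -37 + (17*(-17/3))*(-2) = -37 - 289/3*(-2) = -37 + 578/3 = 467/3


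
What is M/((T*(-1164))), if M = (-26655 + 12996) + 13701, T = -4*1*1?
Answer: 7/776 ≈ 0.0090206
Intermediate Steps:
T = -4 (T = -4*1 = -4)
M = 42 (M = -13659 + 13701 = 42)
M/((T*(-1164))) = 42/((-4*(-1164))) = 42/4656 = 42*(1/4656) = 7/776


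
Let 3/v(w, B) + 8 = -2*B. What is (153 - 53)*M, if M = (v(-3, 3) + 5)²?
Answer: 112225/49 ≈ 2290.3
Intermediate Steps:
v(w, B) = 3/(-8 - 2*B)
M = 4489/196 (M = (-3/(8 + 2*3) + 5)² = (-3/(8 + 6) + 5)² = (-3/14 + 5)² = (67/14)² = 4489/196 ≈ 22.903)
(153 - 53)*M = (153 - 53)*(4489/196) = 100*(4489/196) = 112225/49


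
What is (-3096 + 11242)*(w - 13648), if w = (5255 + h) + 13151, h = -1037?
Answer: 30311266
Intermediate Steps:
w = 17369 (w = (5255 - 1037) + 13151 = 4218 + 13151 = 17369)
(-3096 + 11242)*(w - 13648) = (-3096 + 11242)*(17369 - 13648) = 8146*3721 = 30311266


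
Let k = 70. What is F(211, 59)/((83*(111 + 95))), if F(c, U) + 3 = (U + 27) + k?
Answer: 153/17098 ≈ 0.0089484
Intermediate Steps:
F(c, U) = 94 + U (F(c, U) = -3 + ((U + 27) + 70) = -3 + ((27 + U) + 70) = -3 + (97 + U) = 94 + U)
F(211, 59)/((83*(111 + 95))) = (94 + 59)/((83*(111 + 95))) = 153/((83*206)) = 153/17098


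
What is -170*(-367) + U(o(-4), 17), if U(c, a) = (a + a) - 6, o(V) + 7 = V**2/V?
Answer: 62418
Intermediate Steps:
o(V) = -7 + V (o(V) = -7 + V**2/V = -7 + V)
U(c, a) = -6 + 2*a (U(c, a) = 2*a - 6 = -6 + 2*a)
-170*(-367) + U(o(-4), 17) = -170*(-367) + (-6 + 2*17) = 62390 + (-6 + 34) = 62390 + 28 = 62418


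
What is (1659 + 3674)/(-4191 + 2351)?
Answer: -5333/1840 ≈ -2.8984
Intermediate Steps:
(1659 + 3674)/(-4191 + 2351) = 5333/(-1840) = 5333*(-1/1840) = -5333/1840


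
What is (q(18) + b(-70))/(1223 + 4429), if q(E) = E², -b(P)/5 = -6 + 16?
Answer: 137/2826 ≈ 0.048478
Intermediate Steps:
b(P) = -50 (b(P) = -5*(-6 + 16) = -5*10 = -50)
(q(18) + b(-70))/(1223 + 4429) = (18² - 50)/(1223 + 4429) = (324 - 50)/5652 = 274*(1/5652) = 137/2826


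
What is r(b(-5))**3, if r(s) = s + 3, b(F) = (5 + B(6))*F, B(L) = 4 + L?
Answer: -373248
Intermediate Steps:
b(F) = 15*F (b(F) = (5 + (4 + 6))*F = (5 + 10)*F = 15*F)
r(s) = 3 + s
r(b(-5))**3 = (3 + 15*(-5))**3 = (3 - 75)**3 = (-72)**3 = -373248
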